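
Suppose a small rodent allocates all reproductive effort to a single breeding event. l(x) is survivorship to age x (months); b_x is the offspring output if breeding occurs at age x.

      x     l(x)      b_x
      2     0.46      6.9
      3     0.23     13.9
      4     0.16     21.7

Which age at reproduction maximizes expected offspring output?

Expected offspring if breeding at age x = l(x) × b_x:
  age 2: 0.46 × 6.9 = 3.174
  age 3: 0.23 × 13.9 = 3.197
  age 4: 0.16 × 21.7 = 3.472
Maximum at age 4 (3.472).

4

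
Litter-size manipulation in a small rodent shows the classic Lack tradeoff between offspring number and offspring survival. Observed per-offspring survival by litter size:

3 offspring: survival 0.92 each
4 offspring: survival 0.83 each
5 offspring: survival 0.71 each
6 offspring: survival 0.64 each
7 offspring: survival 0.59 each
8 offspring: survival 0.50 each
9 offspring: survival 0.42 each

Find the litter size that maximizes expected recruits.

7

Expected recruits = c × s(c):
  c=3: 3 × 0.92 = 2.760
  c=4: 4 × 0.83 = 3.320
  c=5: 5 × 0.71 = 3.550
  c=6: 6 × 0.64 = 3.840
  c=7: 7 × 0.59 = 4.130
  c=8: 8 × 0.50 = 4.000
  c=9: 9 × 0.42 = 3.780
Maximum at c = 7 (4.130 recruits).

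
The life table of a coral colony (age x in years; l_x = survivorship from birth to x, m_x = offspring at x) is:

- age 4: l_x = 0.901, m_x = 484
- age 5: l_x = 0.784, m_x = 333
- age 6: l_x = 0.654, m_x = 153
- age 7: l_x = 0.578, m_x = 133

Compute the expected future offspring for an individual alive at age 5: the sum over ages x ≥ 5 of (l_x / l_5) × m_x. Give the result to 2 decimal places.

l_5 = 0.784. Conditional survival from age 5 to x is l_x / l_5.
  x=5: (0.784/0.784) × 333 = 333.0000
  x=6: (0.654/0.784) × 153 = 127.6301
  x=7: (0.578/0.784) × 133 = 98.0536
Sum = 333.0000 + 127.6301 + 98.0536 = 558.6837

558.68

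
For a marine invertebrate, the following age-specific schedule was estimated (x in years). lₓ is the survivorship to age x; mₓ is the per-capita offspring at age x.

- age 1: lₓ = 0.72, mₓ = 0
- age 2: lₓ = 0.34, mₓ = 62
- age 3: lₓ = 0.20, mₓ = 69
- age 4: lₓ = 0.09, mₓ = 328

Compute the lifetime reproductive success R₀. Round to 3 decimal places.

R₀ = Σ lₓ mₓ:
  age 1: 0.72 × 0 = 0.0000
  age 2: 0.34 × 62 = 21.0800
  age 3: 0.20 × 69 = 13.8000
  age 4: 0.09 × 328 = 29.5200
R₀ = 0.0000 + 21.0800 + 13.8000 + 29.5200 = 64.4000

64.400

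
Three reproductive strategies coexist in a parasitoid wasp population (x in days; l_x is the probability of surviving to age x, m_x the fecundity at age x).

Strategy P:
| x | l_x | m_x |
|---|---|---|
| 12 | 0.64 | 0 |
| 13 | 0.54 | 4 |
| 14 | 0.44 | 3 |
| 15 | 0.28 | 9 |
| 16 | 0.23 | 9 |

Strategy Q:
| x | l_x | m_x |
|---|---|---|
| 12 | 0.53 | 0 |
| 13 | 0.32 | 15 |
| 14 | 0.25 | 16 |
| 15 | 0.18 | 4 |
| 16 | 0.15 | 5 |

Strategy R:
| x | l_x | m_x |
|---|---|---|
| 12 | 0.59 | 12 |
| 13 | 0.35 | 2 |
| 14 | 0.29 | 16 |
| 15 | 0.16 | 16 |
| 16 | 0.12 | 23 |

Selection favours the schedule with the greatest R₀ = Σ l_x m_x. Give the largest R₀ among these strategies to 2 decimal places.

Strategy P: R₀ = 0.64×0 + 0.54×4 + 0.44×3 + 0.28×9 + 0.23×9 = 8.0700
Strategy Q: R₀ = 0.53×0 + 0.32×15 + 0.25×16 + 0.18×4 + 0.15×5 = 10.2700
Strategy R: R₀ = 0.59×12 + 0.35×2 + 0.29×16 + 0.16×16 + 0.12×23 = 17.7400
Highest R₀: strategy R with 17.7400.

17.74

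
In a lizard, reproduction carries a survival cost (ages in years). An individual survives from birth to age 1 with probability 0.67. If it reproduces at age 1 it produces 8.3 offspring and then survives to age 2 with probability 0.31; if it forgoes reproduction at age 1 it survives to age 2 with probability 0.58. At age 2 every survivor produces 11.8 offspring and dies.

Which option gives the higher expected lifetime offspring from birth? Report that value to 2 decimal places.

breed at age 1: R₀ = 0.67 × (8.3 + 0.31 × 11.8) = 0.67 × 11.9580 = 8.0119
delay to age 2: R₀ = 0.67 × (0.58 × 11.8) = 0.67 × 6.8440 = 4.5855
Higher: breed at age 1 (8.0119).

8.01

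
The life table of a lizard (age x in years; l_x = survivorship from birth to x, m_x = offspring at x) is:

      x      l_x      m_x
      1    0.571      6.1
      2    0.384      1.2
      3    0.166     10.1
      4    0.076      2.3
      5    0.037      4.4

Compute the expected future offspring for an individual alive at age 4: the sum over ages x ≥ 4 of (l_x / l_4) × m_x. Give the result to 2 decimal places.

4.44

l_4 = 0.076. Conditional survival from age 4 to x is l_x / l_4.
  x=4: (0.076/0.076) × 2.3 = 2.3000
  x=5: (0.037/0.076) × 4.4 = 2.1421
Sum = 2.3000 + 2.1421 = 4.4421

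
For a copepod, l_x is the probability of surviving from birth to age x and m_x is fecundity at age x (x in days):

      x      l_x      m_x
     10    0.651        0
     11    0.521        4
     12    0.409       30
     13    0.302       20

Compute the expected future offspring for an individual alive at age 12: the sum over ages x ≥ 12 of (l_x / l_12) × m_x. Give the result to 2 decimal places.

l_12 = 0.409. Conditional survival from age 12 to x is l_x / l_12.
  x=12: (0.409/0.409) × 30 = 30.0000
  x=13: (0.302/0.409) × 20 = 14.7677
Sum = 30.0000 + 14.7677 = 44.7677

44.77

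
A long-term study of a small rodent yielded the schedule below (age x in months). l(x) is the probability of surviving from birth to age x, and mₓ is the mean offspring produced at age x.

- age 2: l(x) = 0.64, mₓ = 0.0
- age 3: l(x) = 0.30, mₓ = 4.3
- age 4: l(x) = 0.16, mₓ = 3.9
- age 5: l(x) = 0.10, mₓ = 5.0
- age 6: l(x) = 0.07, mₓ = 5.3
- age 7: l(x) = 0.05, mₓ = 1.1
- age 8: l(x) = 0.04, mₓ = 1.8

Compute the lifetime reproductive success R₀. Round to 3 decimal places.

R₀ = Σ l(x) mₓ:
  age 2: 0.64 × 0.0 = 0.0000
  age 3: 0.30 × 4.3 = 1.2900
  age 4: 0.16 × 3.9 = 0.6240
  age 5: 0.10 × 5.0 = 0.5000
  age 6: 0.07 × 5.3 = 0.3710
  age 7: 0.05 × 1.1 = 0.0550
  age 8: 0.04 × 1.8 = 0.0720
R₀ = 0.0000 + 1.2900 + 0.6240 + 0.5000 + 0.3710 + 0.0550 + 0.0720 = 2.9120

2.912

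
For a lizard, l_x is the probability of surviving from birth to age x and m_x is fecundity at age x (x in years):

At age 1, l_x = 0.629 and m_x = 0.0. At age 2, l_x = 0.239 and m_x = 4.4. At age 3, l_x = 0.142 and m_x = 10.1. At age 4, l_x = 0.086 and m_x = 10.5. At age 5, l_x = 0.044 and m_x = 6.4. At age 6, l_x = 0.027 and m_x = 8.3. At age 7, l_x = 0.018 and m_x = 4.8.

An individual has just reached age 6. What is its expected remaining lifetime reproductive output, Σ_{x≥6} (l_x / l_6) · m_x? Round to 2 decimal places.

11.50

l_6 = 0.027. Conditional survival from age 6 to x is l_x / l_6.
  x=6: (0.027/0.027) × 8.3 = 8.3000
  x=7: (0.018/0.027) × 4.8 = 3.2000
Sum = 8.3000 + 3.2000 = 11.5000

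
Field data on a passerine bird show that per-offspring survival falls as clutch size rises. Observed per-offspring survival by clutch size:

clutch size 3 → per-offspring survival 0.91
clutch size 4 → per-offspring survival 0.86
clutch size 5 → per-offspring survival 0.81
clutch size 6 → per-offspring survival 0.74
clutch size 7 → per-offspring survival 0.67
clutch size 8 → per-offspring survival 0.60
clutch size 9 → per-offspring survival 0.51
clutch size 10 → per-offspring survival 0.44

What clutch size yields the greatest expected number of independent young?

Expected independent young = c × s(c):
  c=3: 3 × 0.91 = 2.730
  c=4: 4 × 0.86 = 3.440
  c=5: 5 × 0.81 = 4.050
  c=6: 6 × 0.74 = 4.440
  c=7: 7 × 0.67 = 4.690
  c=8: 8 × 0.60 = 4.800
  c=9: 9 × 0.51 = 4.590
  c=10: 10 × 0.44 = 4.400
Maximum at c = 8 (4.800 independent young).

8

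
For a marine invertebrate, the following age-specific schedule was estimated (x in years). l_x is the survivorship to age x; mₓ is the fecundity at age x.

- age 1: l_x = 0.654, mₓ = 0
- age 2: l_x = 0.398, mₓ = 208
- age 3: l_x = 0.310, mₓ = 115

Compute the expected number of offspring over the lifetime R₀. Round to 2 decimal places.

R₀ = Σ l_x mₓ:
  age 1: 0.654 × 0 = 0.0000
  age 2: 0.398 × 208 = 82.7840
  age 3: 0.310 × 115 = 35.6500
R₀ = 0.0000 + 82.7840 + 35.6500 = 118.4340

118.43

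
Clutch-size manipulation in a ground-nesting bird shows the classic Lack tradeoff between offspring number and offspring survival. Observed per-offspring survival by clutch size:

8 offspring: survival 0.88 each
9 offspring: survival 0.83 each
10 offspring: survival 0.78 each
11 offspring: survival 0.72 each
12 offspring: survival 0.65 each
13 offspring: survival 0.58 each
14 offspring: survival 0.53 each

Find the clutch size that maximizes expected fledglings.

Expected fledglings = c × s(c):
  c=8: 8 × 0.88 = 7.040
  c=9: 9 × 0.83 = 7.470
  c=10: 10 × 0.78 = 7.800
  c=11: 11 × 0.72 = 7.920
  c=12: 12 × 0.65 = 7.800
  c=13: 13 × 0.58 = 7.540
  c=14: 14 × 0.53 = 7.420
Maximum at c = 11 (7.920 fledglings).

11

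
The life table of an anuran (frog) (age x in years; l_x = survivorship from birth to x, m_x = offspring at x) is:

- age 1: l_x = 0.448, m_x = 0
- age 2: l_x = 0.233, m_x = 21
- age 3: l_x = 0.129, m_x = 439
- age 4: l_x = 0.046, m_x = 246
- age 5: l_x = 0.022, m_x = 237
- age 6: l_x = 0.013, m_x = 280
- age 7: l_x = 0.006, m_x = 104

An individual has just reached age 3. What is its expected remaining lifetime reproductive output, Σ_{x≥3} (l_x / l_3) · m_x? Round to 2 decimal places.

600.19

l_3 = 0.129. Conditional survival from age 3 to x is l_x / l_3.
  x=3: (0.129/0.129) × 439 = 439.0000
  x=4: (0.046/0.129) × 246 = 87.7209
  x=5: (0.022/0.129) × 237 = 40.4186
  x=6: (0.013/0.129) × 280 = 28.2171
  x=7: (0.006/0.129) × 104 = 4.8372
Sum = 439.0000 + 87.7209 + 40.4186 + 28.2171 + 4.8372 = 600.1938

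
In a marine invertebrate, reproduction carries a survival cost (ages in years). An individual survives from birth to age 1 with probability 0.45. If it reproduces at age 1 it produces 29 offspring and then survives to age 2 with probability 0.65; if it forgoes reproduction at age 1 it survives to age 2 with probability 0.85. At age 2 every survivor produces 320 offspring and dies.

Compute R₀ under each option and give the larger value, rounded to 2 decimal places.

breed at age 1: R₀ = 0.45 × (29 + 0.65 × 320) = 0.45 × 237.0000 = 106.6500
delay to age 2: R₀ = 0.45 × (0.85 × 320) = 0.45 × 272.0000 = 122.4000
Higher: delay to age 2 (122.4000).

122.40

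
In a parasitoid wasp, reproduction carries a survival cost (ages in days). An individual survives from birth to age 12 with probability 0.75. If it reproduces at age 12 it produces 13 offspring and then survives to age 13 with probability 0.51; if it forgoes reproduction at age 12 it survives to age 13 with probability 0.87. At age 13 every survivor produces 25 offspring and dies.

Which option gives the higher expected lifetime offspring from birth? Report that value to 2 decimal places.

19.31

breed at age 12: R₀ = 0.75 × (13 + 0.51 × 25) = 0.75 × 25.7500 = 19.3125
delay to age 13: R₀ = 0.75 × (0.87 × 25) = 0.75 × 21.7500 = 16.3125
Higher: breed at age 12 (19.3125).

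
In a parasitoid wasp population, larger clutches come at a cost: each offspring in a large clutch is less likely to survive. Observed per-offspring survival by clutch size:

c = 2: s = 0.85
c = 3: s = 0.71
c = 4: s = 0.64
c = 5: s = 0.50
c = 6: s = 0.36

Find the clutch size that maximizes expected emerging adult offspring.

4

Expected emerging adult offspring = c × s(c):
  c=2: 2 × 0.85 = 1.700
  c=3: 3 × 0.71 = 2.130
  c=4: 4 × 0.64 = 2.560
  c=5: 5 × 0.50 = 2.500
  c=6: 6 × 0.36 = 2.160
Maximum at c = 4 (2.560 emerging adult offspring).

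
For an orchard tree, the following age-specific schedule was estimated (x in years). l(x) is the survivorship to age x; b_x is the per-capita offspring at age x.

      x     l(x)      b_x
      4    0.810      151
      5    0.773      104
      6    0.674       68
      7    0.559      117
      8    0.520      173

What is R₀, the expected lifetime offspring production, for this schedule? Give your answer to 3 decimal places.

403.897

R₀ = Σ l(x) b_x:
  age 4: 0.810 × 151 = 122.3100
  age 5: 0.773 × 104 = 80.3920
  age 6: 0.674 × 68 = 45.8320
  age 7: 0.559 × 117 = 65.4030
  age 8: 0.520 × 173 = 89.9600
R₀ = 122.3100 + 80.3920 + 45.8320 + 65.4030 + 89.9600 = 403.8970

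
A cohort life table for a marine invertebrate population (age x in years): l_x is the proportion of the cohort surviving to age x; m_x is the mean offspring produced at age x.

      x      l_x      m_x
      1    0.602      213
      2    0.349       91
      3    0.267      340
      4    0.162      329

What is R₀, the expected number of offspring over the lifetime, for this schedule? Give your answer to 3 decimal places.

304.063

R₀ = Σ l_x m_x:
  age 1: 0.602 × 213 = 128.2260
  age 2: 0.349 × 91 = 31.7590
  age 3: 0.267 × 340 = 90.7800
  age 4: 0.162 × 329 = 53.2980
R₀ = 128.2260 + 31.7590 + 90.7800 + 53.2980 = 304.0630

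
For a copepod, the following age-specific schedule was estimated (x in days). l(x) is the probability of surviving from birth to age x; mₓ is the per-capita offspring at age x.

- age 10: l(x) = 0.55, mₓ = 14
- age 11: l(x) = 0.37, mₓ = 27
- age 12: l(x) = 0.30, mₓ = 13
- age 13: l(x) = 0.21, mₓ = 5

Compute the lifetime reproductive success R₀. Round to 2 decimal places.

22.64

R₀ = Σ l(x) mₓ:
  age 10: 0.55 × 14 = 7.7000
  age 11: 0.37 × 27 = 9.9900
  age 12: 0.30 × 13 = 3.9000
  age 13: 0.21 × 5 = 1.0500
R₀ = 7.7000 + 9.9900 + 3.9000 + 1.0500 = 22.6400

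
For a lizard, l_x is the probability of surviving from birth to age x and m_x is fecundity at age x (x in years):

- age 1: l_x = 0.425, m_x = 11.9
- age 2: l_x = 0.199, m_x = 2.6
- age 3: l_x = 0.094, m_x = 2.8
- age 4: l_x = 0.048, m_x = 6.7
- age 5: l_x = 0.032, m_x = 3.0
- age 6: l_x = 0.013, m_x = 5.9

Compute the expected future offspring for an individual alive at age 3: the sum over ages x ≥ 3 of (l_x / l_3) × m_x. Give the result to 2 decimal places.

8.06

l_3 = 0.094. Conditional survival from age 3 to x is l_x / l_3.
  x=3: (0.094/0.094) × 2.8 = 2.8000
  x=4: (0.048/0.094) × 6.7 = 3.4213
  x=5: (0.032/0.094) × 3.0 = 1.0213
  x=6: (0.013/0.094) × 5.9 = 0.8160
Sum = 2.8000 + 3.4213 + 1.0213 + 0.8160 = 8.0585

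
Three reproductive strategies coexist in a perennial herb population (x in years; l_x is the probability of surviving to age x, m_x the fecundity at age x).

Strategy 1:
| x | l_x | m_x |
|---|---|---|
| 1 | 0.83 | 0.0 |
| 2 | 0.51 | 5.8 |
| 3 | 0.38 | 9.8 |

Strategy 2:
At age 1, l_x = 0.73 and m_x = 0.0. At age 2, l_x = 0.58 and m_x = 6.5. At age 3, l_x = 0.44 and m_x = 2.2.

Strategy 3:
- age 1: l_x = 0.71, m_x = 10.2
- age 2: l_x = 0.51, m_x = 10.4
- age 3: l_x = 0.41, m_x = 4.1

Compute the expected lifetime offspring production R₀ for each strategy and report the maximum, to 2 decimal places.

14.23

Strategy 1: R₀ = 0.83×0.0 + 0.51×5.8 + 0.38×9.8 = 6.6820
Strategy 2: R₀ = 0.73×0.0 + 0.58×6.5 + 0.44×2.2 = 4.7380
Strategy 3: R₀ = 0.71×10.2 + 0.51×10.4 + 0.41×4.1 = 14.2270
Highest R₀: strategy 3 with 14.2270.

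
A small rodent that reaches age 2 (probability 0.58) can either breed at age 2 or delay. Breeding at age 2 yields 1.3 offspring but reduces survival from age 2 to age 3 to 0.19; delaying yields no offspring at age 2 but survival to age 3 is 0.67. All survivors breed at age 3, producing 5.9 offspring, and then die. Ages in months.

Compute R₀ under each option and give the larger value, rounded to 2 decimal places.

breed at age 2: R₀ = 0.58 × (1.3 + 0.19 × 5.9) = 0.58 × 2.4210 = 1.4042
delay to age 3: R₀ = 0.58 × (0.67 × 5.9) = 0.58 × 3.9530 = 2.2927
Higher: delay to age 3 (2.2927).

2.29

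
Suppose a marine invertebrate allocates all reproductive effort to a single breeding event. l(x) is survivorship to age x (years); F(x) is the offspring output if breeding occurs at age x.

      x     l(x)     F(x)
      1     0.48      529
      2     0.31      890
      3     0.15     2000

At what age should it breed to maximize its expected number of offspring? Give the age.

3

Expected offspring if breeding at age x = l(x) × F(x):
  age 1: 0.48 × 529 = 253.920
  age 2: 0.31 × 890 = 275.900
  age 3: 0.15 × 2000 = 300.000
Maximum at age 3 (300.000).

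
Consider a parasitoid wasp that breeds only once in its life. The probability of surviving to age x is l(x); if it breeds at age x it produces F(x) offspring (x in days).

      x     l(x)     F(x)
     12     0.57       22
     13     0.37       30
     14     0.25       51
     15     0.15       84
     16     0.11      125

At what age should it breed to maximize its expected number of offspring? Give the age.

Expected offspring if breeding at age x = l(x) × F(x):
  age 12: 0.57 × 22 = 12.540
  age 13: 0.37 × 30 = 11.100
  age 14: 0.25 × 51 = 12.750
  age 15: 0.15 × 84 = 12.600
  age 16: 0.11 × 125 = 13.750
Maximum at age 16 (13.750).

16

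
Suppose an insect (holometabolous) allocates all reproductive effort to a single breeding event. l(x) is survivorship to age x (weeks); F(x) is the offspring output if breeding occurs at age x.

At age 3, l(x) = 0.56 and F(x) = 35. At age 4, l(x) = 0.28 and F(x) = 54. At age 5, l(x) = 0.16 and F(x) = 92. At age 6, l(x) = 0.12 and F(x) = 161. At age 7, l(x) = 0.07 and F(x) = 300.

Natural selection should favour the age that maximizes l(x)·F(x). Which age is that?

Expected offspring if breeding at age x = l(x) × F(x):
  age 3: 0.56 × 35 = 19.600
  age 4: 0.28 × 54 = 15.120
  age 5: 0.16 × 92 = 14.720
  age 6: 0.12 × 161 = 19.320
  age 7: 0.07 × 300 = 21.000
Maximum at age 7 (21.000).

7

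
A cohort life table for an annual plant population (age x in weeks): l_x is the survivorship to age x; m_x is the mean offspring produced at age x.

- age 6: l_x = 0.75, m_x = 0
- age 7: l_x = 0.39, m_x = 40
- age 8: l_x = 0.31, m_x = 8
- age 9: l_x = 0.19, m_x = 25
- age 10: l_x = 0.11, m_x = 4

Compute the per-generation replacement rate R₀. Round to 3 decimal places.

R₀ = Σ l_x m_x:
  age 6: 0.75 × 0 = 0.0000
  age 7: 0.39 × 40 = 15.6000
  age 8: 0.31 × 8 = 2.4800
  age 9: 0.19 × 25 = 4.7500
  age 10: 0.11 × 4 = 0.4400
R₀ = 0.0000 + 15.6000 + 2.4800 + 4.7500 + 0.4400 = 23.2700

23.270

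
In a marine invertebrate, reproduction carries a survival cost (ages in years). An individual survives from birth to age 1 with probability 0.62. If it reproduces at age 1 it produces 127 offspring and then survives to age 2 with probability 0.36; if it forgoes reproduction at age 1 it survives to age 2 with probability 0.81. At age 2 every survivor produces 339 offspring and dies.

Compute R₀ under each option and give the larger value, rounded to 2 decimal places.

170.25

breed at age 1: R₀ = 0.62 × (127 + 0.36 × 339) = 0.62 × 249.0400 = 154.4048
delay to age 2: R₀ = 0.62 × (0.81 × 339) = 0.62 × 274.5900 = 170.2458
Higher: delay to age 2 (170.2458).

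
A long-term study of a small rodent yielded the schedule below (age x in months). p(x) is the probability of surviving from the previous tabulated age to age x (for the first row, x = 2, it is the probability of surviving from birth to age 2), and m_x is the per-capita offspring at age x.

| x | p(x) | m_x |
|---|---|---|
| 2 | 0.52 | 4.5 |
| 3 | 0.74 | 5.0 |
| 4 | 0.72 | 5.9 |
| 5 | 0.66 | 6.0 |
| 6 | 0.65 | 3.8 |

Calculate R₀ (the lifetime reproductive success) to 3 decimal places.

Survivorship from birth: l_x = p_2·p_3·…·p_x.
  l_2 = 0.52000
  l_3 = 0.38480
  l_4 = 0.27706
  l_5 = 0.18286
  l_6 = 0.11886
R₀ = Σ l_x m_x:
  age 2: 0.52000 × 4.5 = 2.3400
  age 3: 0.38480 × 5.0 = 1.9240
  age 4: 0.27706 × 5.9 = 1.6347
  age 5: 0.18286 × 6.0 = 1.0972
  age 6: 0.11886 × 3.8 = 0.4517
R₀ = 2.3400 + 1.9240 + 1.6347 + 1.0972 + 0.4517 = 7.4475

7.447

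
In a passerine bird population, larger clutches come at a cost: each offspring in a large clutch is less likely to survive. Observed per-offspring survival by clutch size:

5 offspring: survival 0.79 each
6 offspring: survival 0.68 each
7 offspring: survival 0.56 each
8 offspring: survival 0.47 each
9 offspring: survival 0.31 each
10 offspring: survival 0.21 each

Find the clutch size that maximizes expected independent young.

Expected independent young = c × s(c):
  c=5: 5 × 0.79 = 3.950
  c=6: 6 × 0.68 = 4.080
  c=7: 7 × 0.56 = 3.920
  c=8: 8 × 0.47 = 3.760
  c=9: 9 × 0.31 = 2.790
  c=10: 10 × 0.21 = 2.100
Maximum at c = 6 (4.080 independent young).

6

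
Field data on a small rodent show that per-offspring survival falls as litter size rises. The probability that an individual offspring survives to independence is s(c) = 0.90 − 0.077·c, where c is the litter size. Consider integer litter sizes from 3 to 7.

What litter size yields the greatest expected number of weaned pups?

6

Expected weaned pups = c × s(c):
  c=3: 3 × 0.669 = 2.007
  c=4: 4 × 0.592 = 2.368
  c=5: 5 × 0.515 = 2.575
  c=6: 6 × 0.438 = 2.628
  c=7: 7 × 0.361 = 2.527
Maximum at c = 6 (2.628 weaned pups).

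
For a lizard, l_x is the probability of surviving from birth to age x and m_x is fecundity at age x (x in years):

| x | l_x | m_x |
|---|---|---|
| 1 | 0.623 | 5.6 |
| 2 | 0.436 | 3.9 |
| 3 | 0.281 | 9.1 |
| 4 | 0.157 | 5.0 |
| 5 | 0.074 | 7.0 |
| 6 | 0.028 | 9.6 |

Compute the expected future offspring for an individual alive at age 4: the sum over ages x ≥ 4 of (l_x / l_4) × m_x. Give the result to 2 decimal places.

l_4 = 0.157. Conditional survival from age 4 to x is l_x / l_4.
  x=4: (0.157/0.157) × 5.0 = 5.0000
  x=5: (0.074/0.157) × 7.0 = 3.2994
  x=6: (0.028/0.157) × 9.6 = 1.7121
Sum = 5.0000 + 3.2994 + 1.7121 = 10.0115

10.01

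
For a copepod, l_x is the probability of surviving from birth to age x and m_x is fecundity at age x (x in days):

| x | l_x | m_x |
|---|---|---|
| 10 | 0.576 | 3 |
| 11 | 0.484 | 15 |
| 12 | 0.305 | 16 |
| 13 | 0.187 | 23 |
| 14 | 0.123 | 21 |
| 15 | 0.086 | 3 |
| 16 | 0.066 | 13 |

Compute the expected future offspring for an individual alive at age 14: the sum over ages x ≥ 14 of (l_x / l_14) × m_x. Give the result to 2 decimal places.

l_14 = 0.123. Conditional survival from age 14 to x is l_x / l_14.
  x=14: (0.123/0.123) × 21 = 21.0000
  x=15: (0.086/0.123) × 3 = 2.0976
  x=16: (0.066/0.123) × 13 = 6.9756
Sum = 21.0000 + 2.0976 + 6.9756 = 30.0732

30.07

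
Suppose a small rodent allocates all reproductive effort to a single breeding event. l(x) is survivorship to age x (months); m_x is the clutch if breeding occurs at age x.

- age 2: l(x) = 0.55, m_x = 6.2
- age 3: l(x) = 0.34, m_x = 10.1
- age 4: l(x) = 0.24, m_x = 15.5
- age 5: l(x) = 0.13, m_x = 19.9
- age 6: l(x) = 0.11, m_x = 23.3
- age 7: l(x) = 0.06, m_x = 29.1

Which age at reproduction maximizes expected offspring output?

4

Expected offspring if breeding at age x = l(x) × m_x:
  age 2: 0.55 × 6.2 = 3.410
  age 3: 0.34 × 10.1 = 3.434
  age 4: 0.24 × 15.5 = 3.720
  age 5: 0.13 × 19.9 = 2.587
  age 6: 0.11 × 23.3 = 2.563
  age 7: 0.06 × 29.1 = 1.746
Maximum at age 4 (3.720).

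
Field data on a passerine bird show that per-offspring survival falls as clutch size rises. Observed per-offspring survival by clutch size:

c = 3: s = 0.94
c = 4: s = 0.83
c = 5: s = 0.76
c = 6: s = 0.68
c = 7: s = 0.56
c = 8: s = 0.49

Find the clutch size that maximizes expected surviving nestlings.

Expected surviving nestlings = c × s(c):
  c=3: 3 × 0.94 = 2.820
  c=4: 4 × 0.83 = 3.320
  c=5: 5 × 0.76 = 3.800
  c=6: 6 × 0.68 = 4.080
  c=7: 7 × 0.56 = 3.920
  c=8: 8 × 0.49 = 3.920
Maximum at c = 6 (4.080 surviving nestlings).

6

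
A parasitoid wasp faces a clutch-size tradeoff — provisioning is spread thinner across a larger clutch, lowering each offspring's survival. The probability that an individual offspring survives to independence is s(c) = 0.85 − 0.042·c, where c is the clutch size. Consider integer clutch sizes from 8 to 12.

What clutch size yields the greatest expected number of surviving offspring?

10

Expected surviving offspring = c × s(c):
  c=8: 8 × 0.514 = 4.112
  c=9: 9 × 0.472 = 4.248
  c=10: 10 × 0.430 = 4.300
  c=11: 11 × 0.388 = 4.268
  c=12: 12 × 0.346 = 4.152
Maximum at c = 10 (4.300 surviving offspring).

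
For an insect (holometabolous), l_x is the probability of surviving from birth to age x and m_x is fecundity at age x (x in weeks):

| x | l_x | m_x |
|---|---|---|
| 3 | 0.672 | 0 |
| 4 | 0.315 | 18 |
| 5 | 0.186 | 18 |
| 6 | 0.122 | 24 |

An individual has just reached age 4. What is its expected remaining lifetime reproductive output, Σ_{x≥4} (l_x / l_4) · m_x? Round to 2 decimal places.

l_4 = 0.315. Conditional survival from age 4 to x is l_x / l_4.
  x=4: (0.315/0.315) × 18 = 18.0000
  x=5: (0.186/0.315) × 18 = 10.6286
  x=6: (0.122/0.315) × 24 = 9.2952
Sum = 18.0000 + 10.6286 + 9.2952 = 37.9238

37.92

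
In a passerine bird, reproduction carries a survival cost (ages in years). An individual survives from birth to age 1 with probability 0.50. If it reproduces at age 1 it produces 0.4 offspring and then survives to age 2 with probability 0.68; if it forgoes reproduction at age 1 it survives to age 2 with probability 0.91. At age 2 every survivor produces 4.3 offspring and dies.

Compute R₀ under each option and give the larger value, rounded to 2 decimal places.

breed at age 1: R₀ = 0.50 × (0.4 + 0.68 × 4.3) = 0.50 × 3.3240 = 1.6620
delay to age 2: R₀ = 0.50 × (0.91 × 4.3) = 0.50 × 3.9130 = 1.9565
Higher: delay to age 2 (1.9565).

1.96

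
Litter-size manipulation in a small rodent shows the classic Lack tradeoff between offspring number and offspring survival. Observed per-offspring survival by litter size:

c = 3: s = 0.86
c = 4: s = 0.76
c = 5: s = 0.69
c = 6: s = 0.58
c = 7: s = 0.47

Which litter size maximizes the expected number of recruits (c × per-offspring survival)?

6

Expected recruits = c × s(c):
  c=3: 3 × 0.86 = 2.580
  c=4: 4 × 0.76 = 3.040
  c=5: 5 × 0.69 = 3.450
  c=6: 6 × 0.58 = 3.480
  c=7: 7 × 0.47 = 3.290
Maximum at c = 6 (3.480 recruits).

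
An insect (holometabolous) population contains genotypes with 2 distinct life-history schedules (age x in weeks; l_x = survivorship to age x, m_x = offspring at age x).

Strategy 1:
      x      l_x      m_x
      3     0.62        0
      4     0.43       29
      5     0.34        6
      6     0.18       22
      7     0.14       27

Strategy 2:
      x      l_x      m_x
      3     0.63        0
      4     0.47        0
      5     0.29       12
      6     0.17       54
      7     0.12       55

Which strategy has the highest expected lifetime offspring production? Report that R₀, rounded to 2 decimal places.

Strategy 1: R₀ = 0.62×0 + 0.43×29 + 0.34×6 + 0.18×22 + 0.14×27 = 22.2500
Strategy 2: R₀ = 0.63×0 + 0.47×0 + 0.29×12 + 0.17×54 + 0.12×55 = 19.2600
Highest R₀: strategy 1 with 22.2500.

22.25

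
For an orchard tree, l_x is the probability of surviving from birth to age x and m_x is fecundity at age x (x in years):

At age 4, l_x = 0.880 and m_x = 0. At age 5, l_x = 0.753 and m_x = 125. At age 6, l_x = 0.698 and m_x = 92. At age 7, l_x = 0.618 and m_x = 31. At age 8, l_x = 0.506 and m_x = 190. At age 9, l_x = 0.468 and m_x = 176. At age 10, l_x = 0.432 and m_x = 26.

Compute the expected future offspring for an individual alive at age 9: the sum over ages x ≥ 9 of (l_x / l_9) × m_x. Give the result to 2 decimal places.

200.00

l_9 = 0.468. Conditional survival from age 9 to x is l_x / l_9.
  x=9: (0.468/0.468) × 176 = 176.0000
  x=10: (0.432/0.468) × 26 = 24.0000
Sum = 176.0000 + 24.0000 = 200.0000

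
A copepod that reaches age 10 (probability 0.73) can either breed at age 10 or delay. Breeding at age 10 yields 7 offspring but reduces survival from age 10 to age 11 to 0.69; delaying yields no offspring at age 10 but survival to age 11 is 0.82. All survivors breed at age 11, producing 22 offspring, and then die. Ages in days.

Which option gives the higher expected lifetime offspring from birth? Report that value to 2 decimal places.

breed at age 10: R₀ = 0.73 × (7 + 0.69 × 22) = 0.73 × 22.1800 = 16.1914
delay to age 11: R₀ = 0.73 × (0.82 × 22) = 0.73 × 18.0400 = 13.1692
Higher: breed at age 10 (16.1914).

16.19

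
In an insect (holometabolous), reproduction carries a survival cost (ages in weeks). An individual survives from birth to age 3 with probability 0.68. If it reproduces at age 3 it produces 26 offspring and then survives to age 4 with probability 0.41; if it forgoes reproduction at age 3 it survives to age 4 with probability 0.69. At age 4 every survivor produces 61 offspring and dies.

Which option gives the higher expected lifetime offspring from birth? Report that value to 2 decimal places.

breed at age 3: R₀ = 0.68 × (26 + 0.41 × 61) = 0.68 × 51.0100 = 34.6868
delay to age 4: R₀ = 0.68 × (0.69 × 61) = 0.68 × 42.0900 = 28.6212
Higher: breed at age 3 (34.6868).

34.69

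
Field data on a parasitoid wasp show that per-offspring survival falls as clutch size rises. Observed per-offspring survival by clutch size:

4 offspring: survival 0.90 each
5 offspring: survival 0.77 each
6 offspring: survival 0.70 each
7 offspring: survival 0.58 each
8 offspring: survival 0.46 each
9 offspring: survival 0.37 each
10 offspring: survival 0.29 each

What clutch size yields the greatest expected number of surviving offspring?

Expected surviving offspring = c × s(c):
  c=4: 4 × 0.90 = 3.600
  c=5: 5 × 0.77 = 3.850
  c=6: 6 × 0.70 = 4.200
  c=7: 7 × 0.58 = 4.060
  c=8: 8 × 0.46 = 3.680
  c=9: 9 × 0.37 = 3.330
  c=10: 10 × 0.29 = 2.900
Maximum at c = 6 (4.200 surviving offspring).

6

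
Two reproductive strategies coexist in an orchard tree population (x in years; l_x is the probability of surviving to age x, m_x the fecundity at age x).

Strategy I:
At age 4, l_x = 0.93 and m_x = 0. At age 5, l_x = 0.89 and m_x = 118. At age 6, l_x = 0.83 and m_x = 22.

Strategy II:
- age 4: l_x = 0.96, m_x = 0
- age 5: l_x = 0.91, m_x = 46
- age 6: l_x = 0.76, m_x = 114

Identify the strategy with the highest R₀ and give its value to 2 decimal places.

Strategy I: R₀ = 0.93×0 + 0.89×118 + 0.83×22 = 123.2800
Strategy II: R₀ = 0.96×0 + 0.91×46 + 0.76×114 = 128.5000
Highest R₀: strategy II with 128.5000.

128.50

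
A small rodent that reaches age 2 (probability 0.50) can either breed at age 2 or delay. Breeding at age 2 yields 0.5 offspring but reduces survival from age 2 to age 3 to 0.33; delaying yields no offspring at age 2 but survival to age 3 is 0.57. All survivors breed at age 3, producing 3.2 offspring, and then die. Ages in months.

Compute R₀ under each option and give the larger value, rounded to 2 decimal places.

0.91

breed at age 2: R₀ = 0.50 × (0.5 + 0.33 × 3.2) = 0.50 × 1.5560 = 0.7780
delay to age 3: R₀ = 0.50 × (0.57 × 3.2) = 0.50 × 1.8240 = 0.9120
Higher: delay to age 3 (0.9120).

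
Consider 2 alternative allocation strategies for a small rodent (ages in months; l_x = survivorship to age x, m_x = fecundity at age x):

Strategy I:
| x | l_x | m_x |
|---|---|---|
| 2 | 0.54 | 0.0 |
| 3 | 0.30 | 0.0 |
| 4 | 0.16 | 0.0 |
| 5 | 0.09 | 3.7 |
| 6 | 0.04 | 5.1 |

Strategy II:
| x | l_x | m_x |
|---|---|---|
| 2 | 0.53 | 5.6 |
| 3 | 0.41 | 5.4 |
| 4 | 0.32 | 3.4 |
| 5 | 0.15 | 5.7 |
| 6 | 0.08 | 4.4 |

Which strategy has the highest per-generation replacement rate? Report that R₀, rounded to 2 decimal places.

Strategy I: R₀ = 0.54×0.0 + 0.30×0.0 + 0.16×0.0 + 0.09×3.7 + 0.04×5.1 = 0.5370
Strategy II: R₀ = 0.53×5.6 + 0.41×5.4 + 0.32×3.4 + 0.15×5.7 + 0.08×4.4 = 7.4770
Highest R₀: strategy II with 7.4770.

7.48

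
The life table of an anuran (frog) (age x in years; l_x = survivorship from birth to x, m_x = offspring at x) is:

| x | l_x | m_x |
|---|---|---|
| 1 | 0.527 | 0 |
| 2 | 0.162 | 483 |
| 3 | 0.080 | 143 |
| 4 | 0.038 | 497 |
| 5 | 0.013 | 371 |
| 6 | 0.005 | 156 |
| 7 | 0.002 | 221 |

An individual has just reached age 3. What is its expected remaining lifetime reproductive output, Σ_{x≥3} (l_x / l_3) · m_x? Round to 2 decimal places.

454.64

l_3 = 0.080. Conditional survival from age 3 to x is l_x / l_3.
  x=3: (0.080/0.080) × 143 = 143.0000
  x=4: (0.038/0.080) × 497 = 236.0750
  x=5: (0.013/0.080) × 371 = 60.2875
  x=6: (0.005/0.080) × 156 = 9.7500
  x=7: (0.002/0.080) × 221 = 5.5250
Sum = 143.0000 + 236.0750 + 60.2875 + 9.7500 + 5.5250 = 454.6375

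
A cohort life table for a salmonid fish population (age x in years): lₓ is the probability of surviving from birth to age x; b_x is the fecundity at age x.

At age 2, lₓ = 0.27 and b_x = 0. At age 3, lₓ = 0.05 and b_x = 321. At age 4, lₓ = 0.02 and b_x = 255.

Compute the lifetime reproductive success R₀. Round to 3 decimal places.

R₀ = Σ lₓ b_x:
  age 2: 0.27 × 0 = 0.0000
  age 3: 0.05 × 321 = 16.0500
  age 4: 0.02 × 255 = 5.1000
R₀ = 0.0000 + 16.0500 + 5.1000 = 21.1500

21.150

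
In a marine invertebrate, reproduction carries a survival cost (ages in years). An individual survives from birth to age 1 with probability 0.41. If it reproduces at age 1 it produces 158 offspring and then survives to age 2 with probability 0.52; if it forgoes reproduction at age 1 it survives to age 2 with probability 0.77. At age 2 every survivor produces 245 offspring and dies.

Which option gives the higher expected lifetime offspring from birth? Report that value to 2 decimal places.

breed at age 1: R₀ = 0.41 × (158 + 0.52 × 245) = 0.41 × 285.4000 = 117.0140
delay to age 2: R₀ = 0.41 × (0.77 × 245) = 0.41 × 188.6500 = 77.3465
Higher: breed at age 1 (117.0140).

117.01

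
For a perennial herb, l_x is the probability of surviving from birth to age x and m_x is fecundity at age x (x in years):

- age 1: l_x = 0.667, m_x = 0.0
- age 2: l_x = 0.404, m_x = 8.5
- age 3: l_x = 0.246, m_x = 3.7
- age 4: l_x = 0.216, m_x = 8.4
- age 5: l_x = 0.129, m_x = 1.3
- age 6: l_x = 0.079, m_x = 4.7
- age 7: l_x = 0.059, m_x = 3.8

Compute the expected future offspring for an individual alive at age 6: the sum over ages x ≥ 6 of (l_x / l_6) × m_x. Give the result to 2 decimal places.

7.54

l_6 = 0.079. Conditional survival from age 6 to x is l_x / l_6.
  x=6: (0.079/0.079) × 4.7 = 4.7000
  x=7: (0.059/0.079) × 3.8 = 2.8380
Sum = 4.7000 + 2.8380 = 7.5380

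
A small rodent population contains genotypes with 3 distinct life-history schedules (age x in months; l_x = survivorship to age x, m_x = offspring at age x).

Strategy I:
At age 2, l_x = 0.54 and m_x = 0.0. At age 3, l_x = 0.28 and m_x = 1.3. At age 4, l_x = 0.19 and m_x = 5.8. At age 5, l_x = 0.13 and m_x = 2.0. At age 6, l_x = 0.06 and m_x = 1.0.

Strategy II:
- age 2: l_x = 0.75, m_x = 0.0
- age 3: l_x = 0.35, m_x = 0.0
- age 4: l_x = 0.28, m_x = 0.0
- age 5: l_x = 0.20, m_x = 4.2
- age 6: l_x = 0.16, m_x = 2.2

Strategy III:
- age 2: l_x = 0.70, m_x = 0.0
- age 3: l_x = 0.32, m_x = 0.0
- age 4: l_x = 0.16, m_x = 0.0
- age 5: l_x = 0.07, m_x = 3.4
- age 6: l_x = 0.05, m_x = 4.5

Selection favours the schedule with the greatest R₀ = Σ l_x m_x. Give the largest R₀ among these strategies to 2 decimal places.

Strategy I: R₀ = 0.54×0.0 + 0.28×1.3 + 0.19×5.8 + 0.13×2.0 + 0.06×1.0 = 1.7860
Strategy II: R₀ = 0.75×0.0 + 0.35×0.0 + 0.28×0.0 + 0.20×4.2 + 0.16×2.2 = 1.1920
Strategy III: R₀ = 0.70×0.0 + 0.32×0.0 + 0.16×0.0 + 0.07×3.4 + 0.05×4.5 = 0.4630
Highest R₀: strategy I with 1.7860.

1.79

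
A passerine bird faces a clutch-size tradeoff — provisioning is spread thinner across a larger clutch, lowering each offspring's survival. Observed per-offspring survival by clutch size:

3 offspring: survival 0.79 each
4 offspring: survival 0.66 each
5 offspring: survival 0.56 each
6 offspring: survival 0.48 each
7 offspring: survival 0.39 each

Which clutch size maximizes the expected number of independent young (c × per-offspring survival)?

Expected independent young = c × s(c):
  c=3: 3 × 0.79 = 2.370
  c=4: 4 × 0.66 = 2.640
  c=5: 5 × 0.56 = 2.800
  c=6: 6 × 0.48 = 2.880
  c=7: 7 × 0.39 = 2.730
Maximum at c = 6 (2.880 independent young).

6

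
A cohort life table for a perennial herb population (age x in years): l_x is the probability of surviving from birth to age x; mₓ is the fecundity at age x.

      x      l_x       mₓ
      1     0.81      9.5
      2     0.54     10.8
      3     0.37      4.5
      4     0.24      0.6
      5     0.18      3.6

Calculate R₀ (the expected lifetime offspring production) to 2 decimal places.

R₀ = Σ l_x mₓ:
  age 1: 0.81 × 9.5 = 7.6950
  age 2: 0.54 × 10.8 = 5.8320
  age 3: 0.37 × 4.5 = 1.6650
  age 4: 0.24 × 0.6 = 0.1440
  age 5: 0.18 × 3.6 = 0.6480
R₀ = 7.6950 + 5.8320 + 1.6650 + 0.1440 + 0.6480 = 15.9840

15.98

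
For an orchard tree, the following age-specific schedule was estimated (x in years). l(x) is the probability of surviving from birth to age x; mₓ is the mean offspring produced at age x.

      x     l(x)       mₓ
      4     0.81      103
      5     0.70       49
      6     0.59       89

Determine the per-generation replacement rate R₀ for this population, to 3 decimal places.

R₀ = Σ l(x) mₓ:
  age 4: 0.81 × 103 = 83.4300
  age 5: 0.70 × 49 = 34.3000
  age 6: 0.59 × 89 = 52.5100
R₀ = 83.4300 + 34.3000 + 52.5100 = 170.2400

170.240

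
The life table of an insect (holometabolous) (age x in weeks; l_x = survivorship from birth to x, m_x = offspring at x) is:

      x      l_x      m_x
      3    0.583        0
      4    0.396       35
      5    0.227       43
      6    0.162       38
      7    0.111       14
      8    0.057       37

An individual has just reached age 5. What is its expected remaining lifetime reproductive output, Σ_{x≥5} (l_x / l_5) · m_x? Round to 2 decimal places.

86.26

l_5 = 0.227. Conditional survival from age 5 to x is l_x / l_5.
  x=5: (0.227/0.227) × 43 = 43.0000
  x=6: (0.162/0.227) × 38 = 27.1189
  x=7: (0.111/0.227) × 14 = 6.8458
  x=8: (0.057/0.227) × 37 = 9.2907
Sum = 43.0000 + 27.1189 + 6.8458 + 9.2907 = 86.2555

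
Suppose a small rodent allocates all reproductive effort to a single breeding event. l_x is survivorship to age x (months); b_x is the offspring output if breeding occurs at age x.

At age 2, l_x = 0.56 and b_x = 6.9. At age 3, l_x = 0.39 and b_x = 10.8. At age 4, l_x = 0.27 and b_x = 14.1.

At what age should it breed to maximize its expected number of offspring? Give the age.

Expected offspring if breeding at age x = l_x × b_x:
  age 2: 0.56 × 6.9 = 3.864
  age 3: 0.39 × 10.8 = 4.212
  age 4: 0.27 × 14.1 = 3.807
Maximum at age 3 (4.212).

3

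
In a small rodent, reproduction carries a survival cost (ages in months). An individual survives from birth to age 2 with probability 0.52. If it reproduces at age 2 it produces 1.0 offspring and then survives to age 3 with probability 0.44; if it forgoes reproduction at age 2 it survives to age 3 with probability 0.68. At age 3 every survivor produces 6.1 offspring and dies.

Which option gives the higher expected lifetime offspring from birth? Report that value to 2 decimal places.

breed at age 2: R₀ = 0.52 × (1.0 + 0.44 × 6.1) = 0.52 × 3.6840 = 1.9157
delay to age 3: R₀ = 0.52 × (0.68 × 6.1) = 0.52 × 4.1480 = 2.1570
Higher: delay to age 3 (2.1570).

2.16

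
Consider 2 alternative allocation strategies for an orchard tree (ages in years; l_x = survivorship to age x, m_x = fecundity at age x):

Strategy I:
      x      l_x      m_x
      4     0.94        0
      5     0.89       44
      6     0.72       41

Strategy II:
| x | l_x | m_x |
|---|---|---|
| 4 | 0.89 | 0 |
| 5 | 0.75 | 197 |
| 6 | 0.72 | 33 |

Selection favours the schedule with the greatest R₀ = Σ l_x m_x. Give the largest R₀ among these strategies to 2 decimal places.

Strategy I: R₀ = 0.94×0 + 0.89×44 + 0.72×41 = 68.6800
Strategy II: R₀ = 0.89×0 + 0.75×197 + 0.72×33 = 171.5100
Highest R₀: strategy II with 171.5100.

171.51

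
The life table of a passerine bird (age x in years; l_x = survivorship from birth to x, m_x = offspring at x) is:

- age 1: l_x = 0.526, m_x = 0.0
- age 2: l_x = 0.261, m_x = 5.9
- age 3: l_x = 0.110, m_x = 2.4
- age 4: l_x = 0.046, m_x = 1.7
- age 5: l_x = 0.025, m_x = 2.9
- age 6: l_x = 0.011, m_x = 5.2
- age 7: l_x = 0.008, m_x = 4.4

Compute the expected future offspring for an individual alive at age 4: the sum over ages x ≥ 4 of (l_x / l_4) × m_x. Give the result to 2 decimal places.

l_4 = 0.046. Conditional survival from age 4 to x is l_x / l_4.
  x=4: (0.046/0.046) × 1.7 = 1.7000
  x=5: (0.025/0.046) × 2.9 = 1.5761
  x=6: (0.011/0.046) × 5.2 = 1.2435
  x=7: (0.008/0.046) × 4.4 = 0.7652
Sum = 1.7000 + 1.5761 + 1.2435 + 0.7652 = 5.2848

5.28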